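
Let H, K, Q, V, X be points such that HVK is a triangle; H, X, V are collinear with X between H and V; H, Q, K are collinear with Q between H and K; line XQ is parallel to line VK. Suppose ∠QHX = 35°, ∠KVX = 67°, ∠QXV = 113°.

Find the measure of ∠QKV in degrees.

∠QKV = 78°

1. ∠KHV = 35°  [X on HV, Q on HK]
2. ∠HVK = 67°  [X on ray VH]
3. ∠HKV = 78°  [△HVK]
4. ∠QKV = 78°  [Q on ray KH]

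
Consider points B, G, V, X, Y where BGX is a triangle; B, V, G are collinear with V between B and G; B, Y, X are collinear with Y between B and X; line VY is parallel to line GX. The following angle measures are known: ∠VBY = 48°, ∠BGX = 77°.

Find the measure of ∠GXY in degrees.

∠GXY = 55°

1. ∠GBX = 48°  [V on BG, Y on BX]
2. ∠BXG = 55°  [△BGX]
3. ∠GXY = 55°  [Y on ray XB]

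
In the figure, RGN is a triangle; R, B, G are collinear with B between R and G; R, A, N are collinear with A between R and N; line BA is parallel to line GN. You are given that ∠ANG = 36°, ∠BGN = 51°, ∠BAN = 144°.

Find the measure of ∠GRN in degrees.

1. ∠GNR = 36°  [A on ray NR]
2. ∠NGR = 51°  [B on ray GR]
3. ∠GRN = 93°  [△RGN]

∠GRN = 93°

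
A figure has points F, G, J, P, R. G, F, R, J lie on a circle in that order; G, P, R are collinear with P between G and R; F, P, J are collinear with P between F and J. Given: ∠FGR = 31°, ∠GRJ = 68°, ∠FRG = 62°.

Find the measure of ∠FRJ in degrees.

∠FRJ = 130°

1. ∠GFJ = 68°  [same arc GJ]
2. ∠FJG = 62°  [same arc GF]
3. ∠FGJ = 50°  [△GFJ]
4. ∠FRJ = 130°  [cyclic GFRJ, opposite ∠G+∠R]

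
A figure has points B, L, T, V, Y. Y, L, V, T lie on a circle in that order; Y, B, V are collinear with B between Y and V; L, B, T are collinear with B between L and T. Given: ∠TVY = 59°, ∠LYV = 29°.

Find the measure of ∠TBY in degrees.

∠TBY = 88°

1. ∠LTV = 29°  [same arc LV]
2. ∠TBV = 92°  [△VBT]
3. ∠TBY = 88°  [linear pair at B on YV]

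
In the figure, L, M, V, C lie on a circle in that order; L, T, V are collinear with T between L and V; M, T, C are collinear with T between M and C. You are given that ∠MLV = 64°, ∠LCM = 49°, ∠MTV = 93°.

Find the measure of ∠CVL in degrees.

1. ∠MCV = 64°  [same arc MV]
2. ∠CTL = 93°  [vertical angles at T]
3. ∠CTV = 87°  [linear pair at T on LV]
4. ∠CVL = 29°  [△VTC]

∠CVL = 29°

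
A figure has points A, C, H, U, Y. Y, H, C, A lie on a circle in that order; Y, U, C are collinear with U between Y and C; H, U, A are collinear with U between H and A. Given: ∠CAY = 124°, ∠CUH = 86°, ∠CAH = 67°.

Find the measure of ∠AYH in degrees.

∠AYH = 104°

1. ∠CHY = 56°  [cyclic YHCA, opposite ∠H+∠A]
2. ∠HUY = 94°  [linear pair at U on YC]
3. ∠CYH = 67°  [same arc HC]
4. ∠HCY = 57°  [△YHC]
5. ∠AHY = 19°  [△YUH]
6. ∠HAY = 57°  [same arc YH]
7. ∠AYH = 104°  [△YHA]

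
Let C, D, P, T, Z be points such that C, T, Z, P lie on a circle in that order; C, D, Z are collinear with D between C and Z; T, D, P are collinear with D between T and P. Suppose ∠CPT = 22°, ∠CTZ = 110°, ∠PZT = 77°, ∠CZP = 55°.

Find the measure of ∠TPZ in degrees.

∠TPZ = 48°

1. ∠CZT = 22°  [same arc CT]
2. ∠TCZ = 48°  [△CTZ]
3. ∠TPZ = 48°  [same arc TZ]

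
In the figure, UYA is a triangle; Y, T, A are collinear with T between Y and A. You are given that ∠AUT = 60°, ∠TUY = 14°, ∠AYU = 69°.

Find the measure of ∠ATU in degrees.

1. ∠TYU = 69°  [T on ray YA]
2. ∠UTY = 97°  [△UYT]
3. ∠ATU = 83°  [linear pair at T on YA]

∠ATU = 83°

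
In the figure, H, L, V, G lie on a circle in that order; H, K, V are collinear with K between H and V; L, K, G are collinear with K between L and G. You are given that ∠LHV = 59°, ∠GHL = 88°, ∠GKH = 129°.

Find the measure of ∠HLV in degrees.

1. ∠LGV = 59°  [same arc LV]
2. ∠GVL = 92°  [cyclic HLVG, opposite ∠H+∠V]
3. ∠LKV = 129°  [vertical angles at K]
4. ∠GLV = 29°  [△LVG]
5. ∠HVL = 22°  [△LKV]
6. ∠HLV = 99°  [△HLV]

∠HLV = 99°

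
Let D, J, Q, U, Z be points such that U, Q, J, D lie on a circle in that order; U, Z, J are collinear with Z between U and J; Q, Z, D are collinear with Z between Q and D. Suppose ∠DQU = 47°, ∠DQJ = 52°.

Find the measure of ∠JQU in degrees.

1. ∠DJU = 47°  [same arc UD]
2. ∠DUJ = 52°  [same arc JD]
3. ∠JDU = 81°  [△UJD]
4. ∠JQU = 99°  [cyclic UQJD, opposite ∠Q+∠D]

∠JQU = 99°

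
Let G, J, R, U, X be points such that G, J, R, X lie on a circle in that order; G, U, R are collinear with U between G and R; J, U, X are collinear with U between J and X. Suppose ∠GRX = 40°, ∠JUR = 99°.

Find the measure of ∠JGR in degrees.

1. ∠GJX = 40°  [same arc GX]
2. ∠GUJ = 81°  [linear pair at U on GR]
3. ∠JGR = 59°  [△GUJ]

∠JGR = 59°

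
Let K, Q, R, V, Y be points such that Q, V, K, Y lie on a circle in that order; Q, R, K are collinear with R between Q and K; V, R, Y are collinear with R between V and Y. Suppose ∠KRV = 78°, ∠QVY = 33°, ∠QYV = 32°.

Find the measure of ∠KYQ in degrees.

∠KYQ = 77°

1. ∠QRY = 78°  [vertical angles at R]
2. ∠QKY = 33°  [same arc QY]
3. ∠KQY = 70°  [△QRY]
4. ∠KYQ = 77°  [△QKY]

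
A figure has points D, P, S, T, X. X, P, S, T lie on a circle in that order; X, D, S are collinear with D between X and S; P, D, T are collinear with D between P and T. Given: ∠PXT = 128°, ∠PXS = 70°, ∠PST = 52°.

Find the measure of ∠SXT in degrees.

1. ∠PTS = 70°  [same arc PS]
2. ∠SPT = 58°  [△PST]
3. ∠SXT = 58°  [same arc ST]

∠SXT = 58°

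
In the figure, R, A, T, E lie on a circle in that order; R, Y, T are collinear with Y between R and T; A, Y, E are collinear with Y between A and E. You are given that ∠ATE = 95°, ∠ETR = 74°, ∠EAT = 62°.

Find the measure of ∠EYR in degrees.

1. ∠AET = 23°  [△ATE]
2. ∠EYT = 83°  [△TYE]
3. ∠EYR = 97°  [linear pair at Y on RT]

∠EYR = 97°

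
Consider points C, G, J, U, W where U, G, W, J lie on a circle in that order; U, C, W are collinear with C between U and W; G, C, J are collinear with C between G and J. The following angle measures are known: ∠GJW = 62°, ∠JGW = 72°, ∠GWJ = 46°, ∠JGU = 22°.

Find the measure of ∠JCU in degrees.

1. ∠JUW = 72°  [same arc WJ]
2. ∠GUJ = 134°  [cyclic UGWJ, opposite ∠U+∠W]
3. ∠GJU = 24°  [△UGJ]
4. ∠JCU = 84°  [△UCJ]

∠JCU = 84°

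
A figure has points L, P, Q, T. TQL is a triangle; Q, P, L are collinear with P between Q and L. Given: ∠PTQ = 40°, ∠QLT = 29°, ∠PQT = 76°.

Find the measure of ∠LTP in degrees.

∠LTP = 35°

1. ∠QPT = 64°  [△TQP]
2. ∠PLT = 29°  [P on ray LQ]
3. ∠LPT = 116°  [linear pair at P on QL]
4. ∠LTP = 35°  [△TPL]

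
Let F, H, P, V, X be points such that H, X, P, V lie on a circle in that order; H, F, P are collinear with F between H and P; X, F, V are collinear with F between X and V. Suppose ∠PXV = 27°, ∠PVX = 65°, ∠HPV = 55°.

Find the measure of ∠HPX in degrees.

1. ∠VPX = 88°  [△XPV]
2. ∠HXV = 55°  [same arc HV]
3. ∠VHX = 92°  [cyclic HXPV, opposite ∠H+∠P]
4. ∠HVX = 33°  [△HXV]
5. ∠HPX = 33°  [same arc HX]

∠HPX = 33°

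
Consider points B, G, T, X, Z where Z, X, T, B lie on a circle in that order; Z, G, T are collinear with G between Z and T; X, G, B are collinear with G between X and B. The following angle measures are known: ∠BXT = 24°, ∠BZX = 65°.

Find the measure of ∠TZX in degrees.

1. ∠BTX = 115°  [cyclic ZXTB, opposite ∠Z+∠T]
2. ∠TBX = 41°  [△XTB]
3. ∠TZX = 41°  [same arc XT]

∠TZX = 41°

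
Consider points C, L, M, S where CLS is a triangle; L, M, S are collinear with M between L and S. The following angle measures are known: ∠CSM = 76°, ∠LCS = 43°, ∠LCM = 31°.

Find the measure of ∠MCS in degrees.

1. ∠CSL = 76°  [M on ray SL]
2. ∠CLS = 61°  [△CLS]
3. ∠CLM = 61°  [M on ray LS]
4. ∠CML = 88°  [△CLM]
5. ∠CMS = 92°  [linear pair at M on LS]
6. ∠MCS = 12°  [△CMS]

∠MCS = 12°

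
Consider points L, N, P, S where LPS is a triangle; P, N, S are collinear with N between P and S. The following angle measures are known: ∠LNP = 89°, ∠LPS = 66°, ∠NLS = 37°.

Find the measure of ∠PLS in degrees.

∠PLS = 62°

1. ∠LNS = 91°  [linear pair at N on PS]
2. ∠LSN = 52°  [△LNS]
3. ∠LSP = 52°  [N on ray SP]
4. ∠PLS = 62°  [△LPS]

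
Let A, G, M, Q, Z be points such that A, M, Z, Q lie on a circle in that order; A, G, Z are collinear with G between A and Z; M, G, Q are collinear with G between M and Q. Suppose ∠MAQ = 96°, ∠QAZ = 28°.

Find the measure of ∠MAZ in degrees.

∠MAZ = 68°

1. ∠MZQ = 84°  [cyclic AMZQ, opposite ∠A+∠Z]
2. ∠QMZ = 28°  [same arc ZQ]
3. ∠MQZ = 68°  [△MZQ]
4. ∠MAZ = 68°  [same arc MZ]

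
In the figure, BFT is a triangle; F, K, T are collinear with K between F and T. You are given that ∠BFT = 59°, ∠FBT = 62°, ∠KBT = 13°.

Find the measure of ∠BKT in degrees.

1. ∠BTF = 59°  [△BFT]
2. ∠BTK = 59°  [K on ray TF]
3. ∠BKT = 108°  [△BKT]

∠BKT = 108°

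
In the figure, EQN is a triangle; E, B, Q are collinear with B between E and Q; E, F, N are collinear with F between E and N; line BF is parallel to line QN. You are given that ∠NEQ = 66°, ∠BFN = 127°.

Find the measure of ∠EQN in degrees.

∠EQN = 61°

1. ∠BEF = 66°  [B on EQ, F on EN]
2. ∠BFE = 53°  [linear pair at F on EN]
3. ∠EBF = 61°  [△EBF]
4. ∠EQN = 61°  [BF∥QN, corresponding at B]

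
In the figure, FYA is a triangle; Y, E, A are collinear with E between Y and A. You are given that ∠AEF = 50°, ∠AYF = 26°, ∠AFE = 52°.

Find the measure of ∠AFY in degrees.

1. ∠EAF = 78°  [△FEA]
2. ∠FAY = 78°  [E on ray AY]
3. ∠AFY = 76°  [△FYA]

∠AFY = 76°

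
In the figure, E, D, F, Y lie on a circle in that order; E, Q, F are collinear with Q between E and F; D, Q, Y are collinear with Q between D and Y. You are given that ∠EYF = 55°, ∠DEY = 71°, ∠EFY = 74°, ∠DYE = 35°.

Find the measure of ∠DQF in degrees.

∠DQF = 94°

1. ∠FEY = 51°  [△EFY]
2. ∠DFE = 35°  [same arc ED]
3. ∠FDY = 51°  [same arc FY]
4. ∠DQF = 94°  [△DQF]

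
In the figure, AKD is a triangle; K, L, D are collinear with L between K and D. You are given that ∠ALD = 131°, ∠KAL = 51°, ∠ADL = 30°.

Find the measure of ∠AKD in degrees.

∠AKD = 80°

1. ∠ALK = 49°  [linear pair at L on KD]
2. ∠AKL = 80°  [△AKL]
3. ∠AKD = 80°  [L on ray KD]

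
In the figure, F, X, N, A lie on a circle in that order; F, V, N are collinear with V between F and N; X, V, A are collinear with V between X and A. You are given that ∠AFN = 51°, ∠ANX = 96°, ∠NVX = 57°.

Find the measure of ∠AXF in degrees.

∠AXF = 24°

1. ∠AXN = 51°  [same arc NA]
2. ∠NAX = 33°  [△XNA]
3. ∠FVX = 123°  [linear pair at V on FN]
4. ∠NFX = 33°  [same arc XN]
5. ∠AXF = 24°  [△FVX]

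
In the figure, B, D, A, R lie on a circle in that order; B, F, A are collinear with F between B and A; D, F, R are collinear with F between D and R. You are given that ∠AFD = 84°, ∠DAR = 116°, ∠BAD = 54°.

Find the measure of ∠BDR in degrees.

1. ∠DBR = 64°  [cyclic BDAR, opposite ∠B+∠A]
2. ∠BRD = 54°  [same arc BD]
3. ∠BDR = 62°  [△BDR]

∠BDR = 62°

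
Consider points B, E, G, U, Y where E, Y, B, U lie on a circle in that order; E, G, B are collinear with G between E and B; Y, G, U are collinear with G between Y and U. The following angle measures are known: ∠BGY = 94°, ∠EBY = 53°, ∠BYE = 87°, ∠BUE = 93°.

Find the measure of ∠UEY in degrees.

1. ∠EGY = 86°  [linear pair at G on EB]
2. ∠EUY = 53°  [same arc EY]
3. ∠BEY = 40°  [△EYB]
4. ∠EYU = 54°  [△EGY]
5. ∠UEY = 73°  [△EYU]

∠UEY = 73°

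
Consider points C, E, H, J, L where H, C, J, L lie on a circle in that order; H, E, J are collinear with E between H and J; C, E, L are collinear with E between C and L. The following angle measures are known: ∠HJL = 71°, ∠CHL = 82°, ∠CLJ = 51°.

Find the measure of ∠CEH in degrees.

∠CEH = 58°

1. ∠HCL = 71°  [same arc HL]
2. ∠CHJ = 51°  [same arc CJ]
3. ∠CEH = 58°  [△HEC]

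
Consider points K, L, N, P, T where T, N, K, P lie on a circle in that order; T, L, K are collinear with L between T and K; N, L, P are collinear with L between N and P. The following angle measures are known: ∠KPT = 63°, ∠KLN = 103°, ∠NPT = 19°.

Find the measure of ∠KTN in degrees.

1. ∠KNT = 117°  [cyclic TNKP, opposite ∠N+∠P]
2. ∠NKT = 19°  [same arc TN]
3. ∠KTN = 44°  [△TNK]

∠KTN = 44°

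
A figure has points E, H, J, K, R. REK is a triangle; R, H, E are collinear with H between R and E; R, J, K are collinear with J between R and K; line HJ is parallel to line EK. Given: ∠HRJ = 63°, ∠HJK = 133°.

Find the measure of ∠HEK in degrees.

∠HEK = 70°

1. ∠HJR = 47°  [linear pair at J on RK]
2. ∠JHR = 70°  [△RHJ]
3. ∠EHJ = 110°  [linear pair at H on RE]
4. ∠HEK = 70°  [HJ∥EK, co-interior at E–H]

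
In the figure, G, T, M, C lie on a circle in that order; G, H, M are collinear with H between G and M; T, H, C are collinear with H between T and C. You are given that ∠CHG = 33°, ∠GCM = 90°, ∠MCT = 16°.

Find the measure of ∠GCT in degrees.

1. ∠GTM = 90°  [cyclic GTMC, opposite ∠T+∠C]
2. ∠MGT = 16°  [same arc TM]
3. ∠GMT = 74°  [△GTM]
4. ∠GCT = 74°  [same arc GT]

∠GCT = 74°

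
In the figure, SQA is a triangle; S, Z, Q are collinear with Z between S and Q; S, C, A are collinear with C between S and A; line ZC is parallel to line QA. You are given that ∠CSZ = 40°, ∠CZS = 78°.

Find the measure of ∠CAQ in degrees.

1. ∠SCZ = 62°  [△SZC]
2. ∠ACZ = 118°  [linear pair at C on SA]
3. ∠CAQ = 62°  [ZC∥QA, co-interior at A–C]

∠CAQ = 62°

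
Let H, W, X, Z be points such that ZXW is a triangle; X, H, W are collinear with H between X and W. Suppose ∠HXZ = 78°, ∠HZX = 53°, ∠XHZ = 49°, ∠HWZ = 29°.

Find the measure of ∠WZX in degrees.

∠WZX = 73°

1. ∠WXZ = 78°  [H on ray XW]
2. ∠XWZ = 29°  [H on ray WX]
3. ∠WZX = 73°  [△ZXW]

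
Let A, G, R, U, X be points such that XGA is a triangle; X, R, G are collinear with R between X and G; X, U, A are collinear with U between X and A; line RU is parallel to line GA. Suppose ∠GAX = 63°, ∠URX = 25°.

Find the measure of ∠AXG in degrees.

∠AXG = 92°

1. ∠RUX = 63°  [RU∥GA, corresponding at U]
2. ∠RXU = 92°  [△XRU]
3. ∠AXG = 92°  [R on XG, U on XA]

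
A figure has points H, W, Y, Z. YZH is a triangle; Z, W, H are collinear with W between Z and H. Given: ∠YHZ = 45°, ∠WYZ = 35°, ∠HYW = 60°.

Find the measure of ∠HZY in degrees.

∠HZY = 40°

1. ∠WHY = 45°  [W on ray HZ]
2. ∠HWY = 75°  [△YWH]
3. ∠YWZ = 105°  [linear pair at W on ZH]
4. ∠WZY = 40°  [△YZW]
5. ∠HZY = 40°  [W on ray ZH]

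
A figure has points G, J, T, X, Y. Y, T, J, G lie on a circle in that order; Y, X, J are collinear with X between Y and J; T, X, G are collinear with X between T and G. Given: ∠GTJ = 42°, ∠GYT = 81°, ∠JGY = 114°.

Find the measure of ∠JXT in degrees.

1. ∠GYJ = 42°  [same arc JG]
2. ∠GJT = 99°  [cyclic YTJG, opposite ∠Y+∠J]
3. ∠GJY = 24°  [△YJG]
4. ∠JGT = 39°  [△TJG]
5. ∠GTY = 24°  [same arc YG]
6. ∠JYT = 39°  [same arc TJ]
7. ∠TXY = 117°  [△YXT]
8. ∠JXT = 63°  [linear pair at X on YJ]

∠JXT = 63°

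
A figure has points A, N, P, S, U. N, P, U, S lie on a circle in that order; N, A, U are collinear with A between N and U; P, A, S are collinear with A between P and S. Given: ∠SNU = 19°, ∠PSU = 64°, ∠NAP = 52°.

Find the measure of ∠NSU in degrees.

1. ∠SPU = 19°  [same arc US]
2. ∠PNU = 64°  [same arc PU]
3. ∠PAU = 128°  [linear pair at A on NU]
4. ∠NUP = 33°  [△PAU]
5. ∠NPU = 83°  [△NPU]
6. ∠NSU = 97°  [cyclic NPUS, opposite ∠P+∠S]

∠NSU = 97°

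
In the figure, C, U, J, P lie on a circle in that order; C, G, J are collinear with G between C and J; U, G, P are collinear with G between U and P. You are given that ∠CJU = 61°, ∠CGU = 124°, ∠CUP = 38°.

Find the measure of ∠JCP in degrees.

∠JCP = 63°

1. ∠CPU = 61°  [same arc CU]
2. ∠JGP = 124°  [vertical angles at G]
3. ∠CGP = 56°  [linear pair at G on CJ]
4. ∠JCP = 63°  [△CGP]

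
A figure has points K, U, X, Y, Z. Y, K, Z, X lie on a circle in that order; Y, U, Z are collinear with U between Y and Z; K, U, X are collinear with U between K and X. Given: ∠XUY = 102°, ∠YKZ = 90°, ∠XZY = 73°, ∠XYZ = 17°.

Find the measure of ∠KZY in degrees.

∠KZY = 61°

1. ∠KUZ = 102°  [vertical angles at U]
2. ∠XKZ = 17°  [same arc ZX]
3. ∠KZY = 61°  [△KUZ]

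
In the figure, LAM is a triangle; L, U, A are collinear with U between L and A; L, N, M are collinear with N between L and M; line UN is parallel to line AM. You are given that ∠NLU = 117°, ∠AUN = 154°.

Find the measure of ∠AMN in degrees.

1. ∠LUN = 26°  [linear pair at U on LA]
2. ∠LNU = 37°  [△LUN]
3. ∠MNU = 143°  [linear pair at N on LM]
4. ∠AMN = 37°  [UN∥AM, co-interior at M–N]

∠AMN = 37°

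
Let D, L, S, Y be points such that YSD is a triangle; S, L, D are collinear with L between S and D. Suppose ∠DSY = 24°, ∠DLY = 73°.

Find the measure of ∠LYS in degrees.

1. ∠LSY = 24°  [L on ray SD]
2. ∠SLY = 107°  [linear pair at L on SD]
3. ∠LYS = 49°  [△YSL]

∠LYS = 49°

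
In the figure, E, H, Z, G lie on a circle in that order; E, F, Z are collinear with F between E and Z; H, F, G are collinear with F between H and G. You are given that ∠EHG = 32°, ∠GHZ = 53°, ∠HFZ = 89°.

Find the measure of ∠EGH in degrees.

∠EGH = 38°

1. ∠GEZ = 53°  [same arc ZG]
2. ∠EFG = 89°  [vertical angles at F]
3. ∠EGH = 38°  [△EFG]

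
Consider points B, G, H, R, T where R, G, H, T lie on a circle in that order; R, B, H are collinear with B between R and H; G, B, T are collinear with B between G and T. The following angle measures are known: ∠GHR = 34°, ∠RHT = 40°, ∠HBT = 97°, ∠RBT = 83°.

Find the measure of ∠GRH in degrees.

1. ∠RGT = 40°  [same arc RT]
2. ∠GBR = 97°  [vertical angles at B]
3. ∠GRH = 43°  [△RBG]

∠GRH = 43°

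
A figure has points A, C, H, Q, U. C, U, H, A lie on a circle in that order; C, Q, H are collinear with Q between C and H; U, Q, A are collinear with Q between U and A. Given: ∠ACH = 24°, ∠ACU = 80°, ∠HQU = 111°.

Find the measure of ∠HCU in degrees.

∠HCU = 56°

1. ∠AUH = 24°  [same arc HA]
2. ∠AHU = 100°  [cyclic CUHA, opposite ∠C+∠H]
3. ∠HAU = 56°  [△UHA]
4. ∠HCU = 56°  [same arc UH]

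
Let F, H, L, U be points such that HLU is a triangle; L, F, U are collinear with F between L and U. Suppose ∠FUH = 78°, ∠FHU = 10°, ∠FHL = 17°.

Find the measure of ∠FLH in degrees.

1. ∠HFU = 92°  [△HFU]
2. ∠HFL = 88°  [linear pair at F on LU]
3. ∠FLH = 75°  [△HLF]

∠FLH = 75°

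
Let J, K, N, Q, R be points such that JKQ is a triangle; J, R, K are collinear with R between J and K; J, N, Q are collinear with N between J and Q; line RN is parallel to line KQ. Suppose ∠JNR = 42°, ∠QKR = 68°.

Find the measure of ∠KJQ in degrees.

1. ∠JQK = 42°  [RN∥KQ, corresponding at N]
2. ∠JKQ = 68°  [R on ray KJ]
3. ∠KJQ = 70°  [△JKQ]

∠KJQ = 70°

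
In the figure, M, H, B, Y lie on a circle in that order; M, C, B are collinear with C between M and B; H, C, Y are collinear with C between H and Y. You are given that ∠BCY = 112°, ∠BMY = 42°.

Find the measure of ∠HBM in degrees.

∠HBM = 70°

1. ∠HCM = 112°  [vertical angles at C]
2. ∠BHY = 42°  [same arc BY]
3. ∠BCH = 68°  [linear pair at C on MB]
4. ∠HBM = 70°  [△HCB]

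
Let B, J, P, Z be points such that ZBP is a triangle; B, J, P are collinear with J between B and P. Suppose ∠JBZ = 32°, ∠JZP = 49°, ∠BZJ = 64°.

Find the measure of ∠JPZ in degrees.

1. ∠BJZ = 84°  [△ZBJ]
2. ∠PJZ = 96°  [linear pair at J on BP]
3. ∠JPZ = 35°  [△ZJP]

∠JPZ = 35°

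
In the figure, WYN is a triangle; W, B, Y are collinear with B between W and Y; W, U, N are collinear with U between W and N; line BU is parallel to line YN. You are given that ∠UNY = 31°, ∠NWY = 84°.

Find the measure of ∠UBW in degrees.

∠UBW = 65°

1. ∠WNY = 31°  [U on ray NW]
2. ∠NYW = 65°  [△WYN]
3. ∠UBW = 65°  [BU∥YN, corresponding at B]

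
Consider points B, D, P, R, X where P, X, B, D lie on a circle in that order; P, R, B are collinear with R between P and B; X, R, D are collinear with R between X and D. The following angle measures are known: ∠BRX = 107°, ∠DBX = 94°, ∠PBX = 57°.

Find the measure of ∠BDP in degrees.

1. ∠DRP = 107°  [vertical angles at R]
2. ∠BXD = 16°  [△XRB]
3. ∠BDX = 70°  [△XBD]
4. ∠PDX = 57°  [same arc PX]
5. ∠BRD = 73°  [linear pair at R on PB]
6. ∠BPD = 16°  [△PRD]
7. ∠DBP = 37°  [△BRD]
8. ∠BDP = 127°  [△PBD]

∠BDP = 127°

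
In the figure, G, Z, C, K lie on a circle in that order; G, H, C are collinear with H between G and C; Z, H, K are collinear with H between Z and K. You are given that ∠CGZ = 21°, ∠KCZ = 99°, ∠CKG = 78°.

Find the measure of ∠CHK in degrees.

1. ∠CKZ = 21°  [same arc ZC]
2. ∠CZK = 60°  [△ZCK]
3. ∠CGK = 60°  [same arc CK]
4. ∠GCK = 42°  [△GCK]
5. ∠CHK = 117°  [△CHK]

∠CHK = 117°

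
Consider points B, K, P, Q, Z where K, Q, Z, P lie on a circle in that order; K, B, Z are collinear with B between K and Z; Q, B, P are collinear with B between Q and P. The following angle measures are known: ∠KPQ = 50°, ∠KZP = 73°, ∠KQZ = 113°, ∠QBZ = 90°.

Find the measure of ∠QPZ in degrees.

∠QPZ = 17°

1. ∠KZQ = 50°  [same arc KQ]
2. ∠QKZ = 17°  [△KQZ]
3. ∠QPZ = 17°  [same arc QZ]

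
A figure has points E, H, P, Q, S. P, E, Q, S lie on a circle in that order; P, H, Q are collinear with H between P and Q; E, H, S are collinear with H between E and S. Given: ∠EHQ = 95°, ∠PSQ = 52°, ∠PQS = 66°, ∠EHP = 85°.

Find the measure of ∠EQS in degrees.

∠EQS = 89°

1. ∠QPS = 62°  [△PQS]
2. ∠QHS = 85°  [vertical angles at H]
3. ∠QES = 62°  [same arc QS]
4. ∠ESQ = 29°  [△QHS]
5. ∠EQS = 89°  [△EQS]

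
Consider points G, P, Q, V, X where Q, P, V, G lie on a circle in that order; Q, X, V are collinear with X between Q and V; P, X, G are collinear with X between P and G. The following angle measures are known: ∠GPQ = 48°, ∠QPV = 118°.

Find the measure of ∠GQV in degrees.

∠GQV = 70°

1. ∠GVQ = 48°  [same arc QG]
2. ∠QGV = 62°  [cyclic QPVG, opposite ∠P+∠G]
3. ∠GQV = 70°  [△QVG]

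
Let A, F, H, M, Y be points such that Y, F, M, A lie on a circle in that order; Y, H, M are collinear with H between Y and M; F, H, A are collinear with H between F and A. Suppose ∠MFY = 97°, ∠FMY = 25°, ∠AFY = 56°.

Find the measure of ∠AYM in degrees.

1. ∠MAY = 83°  [cyclic YFMA, opposite ∠F+∠A]
2. ∠AMY = 56°  [same arc YA]
3. ∠AYM = 41°  [△YMA]

∠AYM = 41°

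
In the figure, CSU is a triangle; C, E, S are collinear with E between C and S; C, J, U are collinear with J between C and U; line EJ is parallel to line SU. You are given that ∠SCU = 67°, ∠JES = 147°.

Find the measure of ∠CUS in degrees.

1. ∠ECJ = 67°  [E on CS, J on CU]
2. ∠CEJ = 33°  [linear pair at E on CS]
3. ∠CJE = 80°  [△CEJ]
4. ∠CUS = 80°  [EJ∥SU, corresponding at J]

∠CUS = 80°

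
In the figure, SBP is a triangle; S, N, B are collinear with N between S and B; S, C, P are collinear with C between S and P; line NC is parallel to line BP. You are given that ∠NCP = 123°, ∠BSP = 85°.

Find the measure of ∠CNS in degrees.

∠CNS = 38°

1. ∠NCS = 57°  [linear pair at C on SP]
2. ∠CSN = 85°  [N on SB, C on SP]
3. ∠CNS = 38°  [△SNC]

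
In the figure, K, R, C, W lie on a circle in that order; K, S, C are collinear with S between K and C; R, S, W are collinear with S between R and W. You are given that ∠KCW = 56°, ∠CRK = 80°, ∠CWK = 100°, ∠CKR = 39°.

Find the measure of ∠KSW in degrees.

1. ∠CKW = 24°  [△KCW]
2. ∠KCR = 61°  [△KRC]
3. ∠KWR = 61°  [same arc KR]
4. ∠KSW = 95°  [△KSW]

∠KSW = 95°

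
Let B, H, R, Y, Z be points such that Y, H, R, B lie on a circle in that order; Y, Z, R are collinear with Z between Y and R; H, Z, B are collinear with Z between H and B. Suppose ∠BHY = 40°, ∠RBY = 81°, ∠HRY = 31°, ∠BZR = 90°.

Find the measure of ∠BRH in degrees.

∠BRH = 71°

1. ∠BRY = 40°  [same arc YB]
2. ∠BYR = 59°  [△YRB]
3. ∠HBR = 50°  [△RZB]
4. ∠BHR = 59°  [same arc RB]
5. ∠BRH = 71°  [△HRB]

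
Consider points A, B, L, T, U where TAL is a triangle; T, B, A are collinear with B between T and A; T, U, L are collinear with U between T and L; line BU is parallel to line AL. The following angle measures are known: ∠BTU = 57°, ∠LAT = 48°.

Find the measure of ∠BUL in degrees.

∠BUL = 105°

1. ∠ATL = 57°  [B on TA, U on TL]
2. ∠ALT = 75°  [△TAL]
3. ∠BUT = 75°  [BU∥AL, corresponding at U]
4. ∠BUL = 105°  [linear pair at U on TL]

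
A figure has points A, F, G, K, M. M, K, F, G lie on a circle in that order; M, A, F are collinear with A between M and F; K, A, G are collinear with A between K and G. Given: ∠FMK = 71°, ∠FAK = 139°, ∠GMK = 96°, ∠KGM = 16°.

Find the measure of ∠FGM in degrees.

∠FGM = 87°

1. ∠GAM = 139°  [vertical angles at A]
2. ∠GKM = 68°  [△MKG]
3. ∠FMG = 25°  [△MAG]
4. ∠GFM = 68°  [same arc MG]
5. ∠FGM = 87°  [△MFG]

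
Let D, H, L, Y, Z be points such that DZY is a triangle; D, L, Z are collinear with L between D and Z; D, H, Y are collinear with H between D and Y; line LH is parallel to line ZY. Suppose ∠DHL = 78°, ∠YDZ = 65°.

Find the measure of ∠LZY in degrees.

1. ∠DYZ = 78°  [LH∥ZY, corresponding at H]
2. ∠DZY = 37°  [△DZY]
3. ∠LZY = 37°  [L on ray ZD]

∠LZY = 37°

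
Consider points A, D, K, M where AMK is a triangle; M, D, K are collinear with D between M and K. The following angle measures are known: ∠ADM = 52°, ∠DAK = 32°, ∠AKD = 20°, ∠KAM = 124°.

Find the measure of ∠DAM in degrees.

1. ∠AKM = 20°  [D on ray KM]
2. ∠AMK = 36°  [△AMK]
3. ∠AMD = 36°  [D on ray MK]
4. ∠DAM = 92°  [△AMD]

∠DAM = 92°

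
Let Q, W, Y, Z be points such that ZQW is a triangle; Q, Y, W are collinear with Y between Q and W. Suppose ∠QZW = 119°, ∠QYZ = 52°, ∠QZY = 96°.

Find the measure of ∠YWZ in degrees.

∠YWZ = 29°

1. ∠YQZ = 32°  [△ZQY]
2. ∠WQZ = 32°  [Y on ray QW]
3. ∠QWZ = 29°  [△ZQW]
4. ∠YWZ = 29°  [Y on ray WQ]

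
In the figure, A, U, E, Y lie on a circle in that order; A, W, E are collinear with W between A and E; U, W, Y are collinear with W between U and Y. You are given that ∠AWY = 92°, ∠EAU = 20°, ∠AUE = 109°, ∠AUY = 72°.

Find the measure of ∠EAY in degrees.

1. ∠AYE = 71°  [cyclic AUEY, opposite ∠U+∠Y]
2. ∠AEY = 72°  [same arc AY]
3. ∠EAY = 37°  [△AEY]

∠EAY = 37°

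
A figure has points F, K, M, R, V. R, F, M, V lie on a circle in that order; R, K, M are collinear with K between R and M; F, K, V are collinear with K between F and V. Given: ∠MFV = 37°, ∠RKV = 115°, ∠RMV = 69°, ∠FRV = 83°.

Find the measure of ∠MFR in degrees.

1. ∠MRV = 37°  [same arc MV]
2. ∠MVR = 74°  [△RMV]
3. ∠MFR = 106°  [cyclic RFMV, opposite ∠F+∠V]

∠MFR = 106°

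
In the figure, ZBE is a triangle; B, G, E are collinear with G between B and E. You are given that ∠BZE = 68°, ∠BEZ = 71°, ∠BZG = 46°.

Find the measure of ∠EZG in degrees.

1. ∠EBZ = 41°  [△ZBE]
2. ∠GEZ = 71°  [G on ray EB]
3. ∠GBZ = 41°  [G on ray BE]
4. ∠BGZ = 93°  [△ZBG]
5. ∠EGZ = 87°  [linear pair at G on BE]
6. ∠EZG = 22°  [△ZGE]

∠EZG = 22°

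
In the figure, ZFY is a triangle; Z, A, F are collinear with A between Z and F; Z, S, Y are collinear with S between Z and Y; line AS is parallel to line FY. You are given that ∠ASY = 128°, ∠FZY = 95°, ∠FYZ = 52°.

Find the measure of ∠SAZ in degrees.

1. ∠ASZ = 52°  [linear pair at S on ZY]
2. ∠AZS = 95°  [A on ZF, S on ZY]
3. ∠SAZ = 33°  [△ZAS]

∠SAZ = 33°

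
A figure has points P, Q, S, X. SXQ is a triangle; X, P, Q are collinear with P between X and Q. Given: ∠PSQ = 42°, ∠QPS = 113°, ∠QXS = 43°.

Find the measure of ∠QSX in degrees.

∠QSX = 112°

1. ∠PQS = 25°  [△SPQ]
2. ∠SQX = 25°  [P on ray QX]
3. ∠QSX = 112°  [△SXQ]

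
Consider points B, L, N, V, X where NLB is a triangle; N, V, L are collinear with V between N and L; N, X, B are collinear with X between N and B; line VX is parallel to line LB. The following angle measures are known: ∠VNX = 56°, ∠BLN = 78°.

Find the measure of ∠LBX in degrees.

∠LBX = 46°

1. ∠BNL = 56°  [V on NL, X on NB]
2. ∠LBN = 46°  [△NLB]
3. ∠LBX = 46°  [X on ray BN]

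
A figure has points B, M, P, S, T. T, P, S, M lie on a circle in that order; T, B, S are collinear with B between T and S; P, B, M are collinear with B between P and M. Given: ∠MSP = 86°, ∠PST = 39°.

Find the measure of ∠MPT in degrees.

∠MPT = 47°

1. ∠MTP = 94°  [cyclic TPSM, opposite ∠T+∠S]
2. ∠PMT = 39°  [same arc TP]
3. ∠MPT = 47°  [△TPM]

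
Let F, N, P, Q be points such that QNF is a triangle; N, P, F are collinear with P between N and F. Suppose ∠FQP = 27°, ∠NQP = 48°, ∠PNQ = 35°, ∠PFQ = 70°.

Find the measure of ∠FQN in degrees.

∠FQN = 75°

1. ∠FNQ = 35°  [P on ray NF]
2. ∠NFQ = 70°  [P on ray FN]
3. ∠FQN = 75°  [△QNF]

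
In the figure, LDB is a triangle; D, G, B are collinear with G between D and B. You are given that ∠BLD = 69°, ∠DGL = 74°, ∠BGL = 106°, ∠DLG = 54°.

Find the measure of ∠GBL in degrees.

∠GBL = 59°

1. ∠GDL = 52°  [△LDG]
2. ∠BDL = 52°  [G on ray DB]
3. ∠DBL = 59°  [△LDB]
4. ∠GBL = 59°  [G on ray BD]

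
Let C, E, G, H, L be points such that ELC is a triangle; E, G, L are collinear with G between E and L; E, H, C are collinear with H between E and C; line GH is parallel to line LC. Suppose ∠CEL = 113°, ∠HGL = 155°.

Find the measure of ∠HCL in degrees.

∠HCL = 42°

1. ∠GEH = 113°  [G on EL, H on EC]
2. ∠EGH = 25°  [linear pair at G on EL]
3. ∠EHG = 42°  [△EGH]
4. ∠CHG = 138°  [linear pair at H on EC]
5. ∠HCL = 42°  [GH∥LC, co-interior at C–H]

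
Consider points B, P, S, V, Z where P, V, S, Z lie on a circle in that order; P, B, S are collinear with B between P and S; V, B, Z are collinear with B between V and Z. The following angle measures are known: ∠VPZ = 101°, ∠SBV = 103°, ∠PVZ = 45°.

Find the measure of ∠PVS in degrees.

1. ∠PZV = 34°  [△PVZ]
2. ∠PBV = 77°  [linear pair at B on PS]
3. ∠SPV = 58°  [△PBV]
4. ∠PSV = 34°  [same arc PV]
5. ∠PVS = 88°  [△PVS]

∠PVS = 88°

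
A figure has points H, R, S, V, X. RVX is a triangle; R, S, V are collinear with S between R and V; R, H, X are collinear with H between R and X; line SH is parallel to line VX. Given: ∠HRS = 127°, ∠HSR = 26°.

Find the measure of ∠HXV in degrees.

∠HXV = 27°

1. ∠RHS = 27°  [△RSH]
2. ∠SHX = 153°  [linear pair at H on RX]
3. ∠HXV = 27°  [SH∥VX, co-interior at X–H]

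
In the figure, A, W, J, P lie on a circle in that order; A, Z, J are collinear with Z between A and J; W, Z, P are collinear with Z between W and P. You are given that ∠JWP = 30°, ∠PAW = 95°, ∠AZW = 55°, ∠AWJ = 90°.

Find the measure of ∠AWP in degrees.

∠AWP = 60°

1. ∠JAP = 30°  [same arc JP]
2. ∠APJ = 90°  [cyclic AWJP, opposite ∠W+∠P]
3. ∠AJP = 60°  [△AJP]
4. ∠AWP = 60°  [same arc AP]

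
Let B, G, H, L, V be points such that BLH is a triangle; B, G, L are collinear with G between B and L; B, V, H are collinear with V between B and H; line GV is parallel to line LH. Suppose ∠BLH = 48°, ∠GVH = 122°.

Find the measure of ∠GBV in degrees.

1. ∠BGV = 48°  [GV∥LH, corresponding at G]
2. ∠BVG = 58°  [linear pair at V on BH]
3. ∠GBV = 74°  [△BGV]

∠GBV = 74°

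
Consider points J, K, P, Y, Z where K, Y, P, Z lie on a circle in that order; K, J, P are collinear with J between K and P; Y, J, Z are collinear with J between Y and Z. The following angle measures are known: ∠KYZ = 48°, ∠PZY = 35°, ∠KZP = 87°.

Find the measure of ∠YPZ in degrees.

∠YPZ = 100°

1. ∠KPZ = 48°  [same arc KZ]
2. ∠PKZ = 45°  [△KPZ]
3. ∠PYZ = 45°  [same arc PZ]
4. ∠YPZ = 100°  [△YPZ]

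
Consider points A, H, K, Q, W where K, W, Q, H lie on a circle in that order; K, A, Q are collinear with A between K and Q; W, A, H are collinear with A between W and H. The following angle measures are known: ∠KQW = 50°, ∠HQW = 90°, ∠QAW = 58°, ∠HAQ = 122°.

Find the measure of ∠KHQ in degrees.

1. ∠KHW = 50°  [same arc KW]
2. ∠HWQ = 72°  [△WAQ]
3. ∠QHW = 18°  [△WQH]
4. ∠HAK = 58°  [vertical angles at A]
5. ∠HQK = 40°  [△QAH]
6. ∠HKQ = 72°  [△KAH]
7. ∠KHQ = 68°  [△KQH]

∠KHQ = 68°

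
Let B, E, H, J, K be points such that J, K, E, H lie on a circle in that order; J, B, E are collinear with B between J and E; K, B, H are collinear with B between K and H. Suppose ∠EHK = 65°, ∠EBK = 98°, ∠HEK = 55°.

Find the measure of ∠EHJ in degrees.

1. ∠EJK = 65°  [same arc KE]
2. ∠EKH = 60°  [△KEH]
3. ∠JEK = 22°  [△KBE]
4. ∠EKJ = 93°  [△JKE]
5. ∠EHJ = 87°  [cyclic JKEH, opposite ∠K+∠H]

∠EHJ = 87°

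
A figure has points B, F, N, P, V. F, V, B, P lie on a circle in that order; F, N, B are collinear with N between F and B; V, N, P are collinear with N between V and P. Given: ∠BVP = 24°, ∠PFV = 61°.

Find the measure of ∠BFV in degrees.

1. ∠PBV = 119°  [cyclic FVBP, opposite ∠F+∠B]
2. ∠BPV = 37°  [△VBP]
3. ∠BFV = 37°  [same arc VB]

∠BFV = 37°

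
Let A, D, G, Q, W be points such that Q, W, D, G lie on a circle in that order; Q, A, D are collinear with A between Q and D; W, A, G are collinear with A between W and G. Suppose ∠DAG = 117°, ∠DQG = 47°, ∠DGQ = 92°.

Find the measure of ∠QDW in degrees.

1. ∠QAW = 117°  [vertical angles at A]
2. ∠DWG = 47°  [same arc DG]
3. ∠DAW = 63°  [linear pair at A on QD]
4. ∠QDW = 70°  [△WAD]

∠QDW = 70°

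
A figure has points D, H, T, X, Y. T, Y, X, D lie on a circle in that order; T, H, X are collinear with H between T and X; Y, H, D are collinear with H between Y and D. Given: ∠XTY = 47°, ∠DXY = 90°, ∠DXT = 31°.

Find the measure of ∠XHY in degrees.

∠XHY = 78°

1. ∠DYT = 31°  [same arc TD]
2. ∠THY = 102°  [△THY]
3. ∠XHY = 78°  [linear pair at H on TX]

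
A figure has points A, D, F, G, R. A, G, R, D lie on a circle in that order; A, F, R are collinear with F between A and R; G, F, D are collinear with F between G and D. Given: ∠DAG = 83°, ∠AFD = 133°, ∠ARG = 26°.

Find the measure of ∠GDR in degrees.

1. ∠DRG = 97°  [cyclic AGRD, opposite ∠A+∠R]
2. ∠GFR = 133°  [vertical angles at F]
3. ∠DGR = 21°  [△GFR]
4. ∠GDR = 62°  [△GRD]

∠GDR = 62°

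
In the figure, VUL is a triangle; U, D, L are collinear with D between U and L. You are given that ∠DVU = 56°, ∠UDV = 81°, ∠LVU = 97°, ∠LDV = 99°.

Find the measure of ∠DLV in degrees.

∠DLV = 40°

1. ∠DUV = 43°  [△VUD]
2. ∠LUV = 43°  [D on ray UL]
3. ∠ULV = 40°  [△VUL]
4. ∠DLV = 40°  [D on ray LU]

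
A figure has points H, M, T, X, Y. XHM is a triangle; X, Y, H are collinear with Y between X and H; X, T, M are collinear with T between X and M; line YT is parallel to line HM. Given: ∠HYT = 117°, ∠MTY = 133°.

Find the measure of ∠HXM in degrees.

∠HXM = 70°

1. ∠TYX = 63°  [linear pair at Y on XH]
2. ∠XTY = 47°  [linear pair at T on XM]
3. ∠TXY = 70°  [△XYT]
4. ∠HXM = 70°  [Y on XH, T on XM]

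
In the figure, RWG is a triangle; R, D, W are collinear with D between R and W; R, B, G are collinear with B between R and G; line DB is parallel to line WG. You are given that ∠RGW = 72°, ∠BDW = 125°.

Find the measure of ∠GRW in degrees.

1. ∠DBR = 72°  [DB∥WG, corresponding at B]
2. ∠BDR = 55°  [linear pair at D on RW]
3. ∠BRD = 53°  [△RDB]
4. ∠GRW = 53°  [D on RW, B on RG]

∠GRW = 53°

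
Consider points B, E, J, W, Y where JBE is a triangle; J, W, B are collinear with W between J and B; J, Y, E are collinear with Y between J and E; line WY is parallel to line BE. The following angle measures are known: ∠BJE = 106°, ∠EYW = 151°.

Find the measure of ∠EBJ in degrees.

∠EBJ = 45°

1. ∠WJY = 106°  [W on JB, Y on JE]
2. ∠JYW = 29°  [linear pair at Y on JE]
3. ∠JWY = 45°  [△JWY]
4. ∠EBJ = 45°  [WY∥BE, corresponding at W]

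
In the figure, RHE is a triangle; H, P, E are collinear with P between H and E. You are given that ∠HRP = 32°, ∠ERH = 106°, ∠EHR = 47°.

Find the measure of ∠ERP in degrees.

1. ∠HER = 27°  [△RHE]
2. ∠PHR = 47°  [P on ray HE]
3. ∠PER = 27°  [P on ray EH]
4. ∠HPR = 101°  [△RHP]
5. ∠EPR = 79°  [linear pair at P on HE]
6. ∠ERP = 74°  [△RPE]

∠ERP = 74°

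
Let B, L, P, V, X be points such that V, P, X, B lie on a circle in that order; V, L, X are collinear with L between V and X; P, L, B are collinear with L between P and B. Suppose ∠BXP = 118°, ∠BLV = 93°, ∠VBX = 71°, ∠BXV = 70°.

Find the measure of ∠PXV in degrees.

∠PXV = 48°

1. ∠BVP = 62°  [cyclic VPXB, opposite ∠V+∠X]
2. ∠BPV = 70°  [same arc VB]
3. ∠PBV = 48°  [△VPB]
4. ∠PXV = 48°  [same arc VP]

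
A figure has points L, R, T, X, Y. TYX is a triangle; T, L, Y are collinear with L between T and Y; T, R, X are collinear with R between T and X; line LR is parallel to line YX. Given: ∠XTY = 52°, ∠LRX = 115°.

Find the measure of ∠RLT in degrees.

1. ∠LTR = 52°  [L on TY, R on TX]
2. ∠LRT = 65°  [linear pair at R on TX]
3. ∠RLT = 63°  [△TLR]

∠RLT = 63°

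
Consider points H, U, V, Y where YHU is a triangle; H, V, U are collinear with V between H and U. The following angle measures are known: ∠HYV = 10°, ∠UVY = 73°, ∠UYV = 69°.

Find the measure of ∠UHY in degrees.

1. ∠HVY = 107°  [linear pair at V on HU]
2. ∠VHY = 63°  [△YHV]
3. ∠UHY = 63°  [V on ray HU]

∠UHY = 63°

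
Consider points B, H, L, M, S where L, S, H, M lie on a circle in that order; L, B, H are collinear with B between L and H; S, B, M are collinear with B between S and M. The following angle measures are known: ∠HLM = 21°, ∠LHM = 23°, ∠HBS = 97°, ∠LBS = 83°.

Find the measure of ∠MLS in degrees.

∠MLS = 95°

1. ∠LSM = 23°  [same arc LM]
2. ∠LBM = 97°  [vertical angles at B]
3. ∠LMS = 62°  [△LBM]
4. ∠MLS = 95°  [△LSM]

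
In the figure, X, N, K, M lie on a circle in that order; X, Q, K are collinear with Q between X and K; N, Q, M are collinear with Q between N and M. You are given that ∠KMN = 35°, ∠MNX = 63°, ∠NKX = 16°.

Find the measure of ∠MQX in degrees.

∠MQX = 98°

1. ∠MKX = 63°  [same arc XM]
2. ∠KQM = 82°  [△KQM]
3. ∠MQX = 98°  [linear pair at Q on XK]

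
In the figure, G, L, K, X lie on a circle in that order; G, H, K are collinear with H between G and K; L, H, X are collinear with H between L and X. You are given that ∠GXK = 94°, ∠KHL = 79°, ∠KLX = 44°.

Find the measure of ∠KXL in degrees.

1. ∠GLK = 86°  [cyclic GLKX, opposite ∠L+∠X]
2. ∠GKL = 57°  [△LHK]
3. ∠KGL = 37°  [△GLK]
4. ∠KXL = 37°  [same arc LK]

∠KXL = 37°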